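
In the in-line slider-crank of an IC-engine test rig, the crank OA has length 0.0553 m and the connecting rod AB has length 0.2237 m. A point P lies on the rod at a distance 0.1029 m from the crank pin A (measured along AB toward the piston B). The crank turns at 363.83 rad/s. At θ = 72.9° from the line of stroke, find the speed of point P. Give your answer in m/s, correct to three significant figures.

20.1

ω = 363.8 rad/s.  Crank-pin speed |V_A| = rω = 20.12 m/s, perpendicular to OA.
Rod angle: sinφ = −(r/L) sinθ ⇒ φ = -13.667°; ω_rod = −rω cosθ/√(L²−r²sin²θ) = -27.217 rad/s.
V_P = V_A + ω_rod × AP, with AP = 0.1029 m along the rod.
Components: V_Px = −rω sinθ − a·ω_rod·sinφ = -19.892 m/s;  V_Py = rω cosθ + a·ω_rod·cosφ = +3.1947 m/s.
|V_P| = √(V_Px² + V_Py²) = 20.147 m/s.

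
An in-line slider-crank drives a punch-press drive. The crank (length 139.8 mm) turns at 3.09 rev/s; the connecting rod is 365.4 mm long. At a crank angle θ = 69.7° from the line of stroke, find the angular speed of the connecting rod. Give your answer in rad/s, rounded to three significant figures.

ω = 19.42 rad/s (converted from 3.09 rev/s).
The rod makes angle φ with the slider axis where L sinφ = r sinθ; differentiating, L cosφ·φ̇ = r ω cosθ.
L cosφ = √(L² − r² sin²θ) = 0.34107 m.
|ω_rod| = r ω |cosθ| / √(L² − r² sin²θ) = 0.1398·19.42·0.34694/0.34107 = 2.7609 rad/s.

2.76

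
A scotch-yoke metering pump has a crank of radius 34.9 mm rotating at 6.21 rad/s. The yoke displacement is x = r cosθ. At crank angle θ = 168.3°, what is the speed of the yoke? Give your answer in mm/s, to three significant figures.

43.9

ω = 6.21 rad/s
x = r cosθ ⇒ ẋ = −rω sinθ.
|v| = rω|sinθ| = 0.0349·6.21·|sin 168.3°| = 0.04395 m/s = 43.95 mm/s.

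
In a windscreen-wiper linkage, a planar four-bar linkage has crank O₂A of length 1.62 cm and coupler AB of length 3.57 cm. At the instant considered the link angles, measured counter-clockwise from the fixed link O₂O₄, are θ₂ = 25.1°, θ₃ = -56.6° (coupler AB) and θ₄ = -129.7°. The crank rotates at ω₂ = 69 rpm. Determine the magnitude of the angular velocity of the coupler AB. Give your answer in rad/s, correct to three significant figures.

ω₂ = 7.226 rad/s (from 69 rpm).
Differentiating the loop-closure r₂e^{iθ₂}+r₃e^{iθ₃}=r₁+r₄e^{iθ₄} gives r₂ω₂e^{iθ₂}+r₃ω₃e^{iθ₃}=r₄ω₄e^{iθ₄}.
Eliminating the other unknown: ω₃ = r₂ω₂ sin(θ₄−θ₂) / [r₃ sin(θ₃−θ₄)].
Numerator sine = -0.42578; denominator sine = +0.95681.
Result = 0.0162·7.226·(-0.42578) / (0.0357·(+0.95681)) = -1.4591 rad/s; magnitude 1.4591 rad/s.

1.46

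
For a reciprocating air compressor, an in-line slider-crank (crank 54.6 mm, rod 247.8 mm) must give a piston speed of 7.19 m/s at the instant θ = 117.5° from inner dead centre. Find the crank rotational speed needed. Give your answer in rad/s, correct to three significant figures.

166

For an in-line slider-crank, |v_piston| = rω|sinθ|·[1 + r cosθ/√(L² − r² sin²θ)].
With r = 0.0546 m, L = 0.2478 m, θ = 117.5°: the bracketed kinematic factor |dx/dθ| = 0.043406 m.
ω = v/|dx/dθ| = 7.19/0.043406 = 165.64 rad/s.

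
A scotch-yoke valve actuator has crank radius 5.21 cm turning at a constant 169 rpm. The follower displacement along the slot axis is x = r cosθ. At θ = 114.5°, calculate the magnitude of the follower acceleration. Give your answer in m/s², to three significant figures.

6.77

ω = 17.7 rad/s (from 169 rpm).
x = r cosθ ⇒ ẍ = −rω² cosθ (ω constant).
|a| = rω²|cosθ| = 0.0521·(17.7)²·|cos 114.5°| = 6.767 m/s².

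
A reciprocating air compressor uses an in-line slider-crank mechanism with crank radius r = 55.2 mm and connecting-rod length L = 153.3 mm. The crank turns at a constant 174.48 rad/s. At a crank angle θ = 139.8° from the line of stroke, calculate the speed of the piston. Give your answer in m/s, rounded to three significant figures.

ω = 174.5 rad/s
For an in-line slider-crank, x = r cosθ + √(L² − r² sin²θ), so v = −rω sinθ·[1 + r cosθ/√(L² − r² sin²θ)].
With r = 0.0552 m, L = 0.1533 m, θ = 139.8°: √(L² − r² sin²θ) = 0.1491 m.
v = −0.0552·174.5·0.64546·[1 + 0.0552·-0.76380/0.1491] = -4.4587 m/s.
|v| = 4.4587 m/s.

4.46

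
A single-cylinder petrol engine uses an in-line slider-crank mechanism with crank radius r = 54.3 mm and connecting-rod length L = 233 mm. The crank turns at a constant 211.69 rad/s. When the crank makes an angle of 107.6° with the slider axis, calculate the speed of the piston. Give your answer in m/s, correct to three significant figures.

10.2

ω = 211.7 rad/s
For an in-line slider-crank, x = r cosθ + √(L² − r² sin²θ), so v = −rω sinθ·[1 + r cosθ/√(L² − r² sin²θ)].
With r = 0.0543 m, L = 0.233 m, θ = 107.6°: √(L² − r² sin²θ) = 0.22718 m.
v = −0.0543·211.7·0.95319·[1 + 0.0543·-0.30237/0.22718] = -10.165 m/s.
|v| = 10.165 m/s.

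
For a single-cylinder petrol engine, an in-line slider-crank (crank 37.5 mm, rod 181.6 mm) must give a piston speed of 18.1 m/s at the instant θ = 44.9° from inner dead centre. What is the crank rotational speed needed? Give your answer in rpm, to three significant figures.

For an in-line slider-crank, |v_piston| = rω|sinθ|·[1 + r cosθ/√(L² − r² sin²θ)].
With r = 0.0375 m, L = 0.1816 m, θ = 44.9°: the bracketed kinematic factor |dx/dθ| = 0.030384 m.
ω = v/|dx/dθ| = 18.1/0.030384 = 595.71 rad/s.
N = 60ω/(2π) = 5688.6 rpm.

5690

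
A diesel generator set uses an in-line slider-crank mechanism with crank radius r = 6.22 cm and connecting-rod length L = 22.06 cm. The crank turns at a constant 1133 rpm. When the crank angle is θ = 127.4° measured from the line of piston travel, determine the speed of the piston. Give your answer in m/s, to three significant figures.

ω = 2π·1133/60 = 118.6 rad/s
For an in-line slider-crank, x = r cosθ + √(L² − r² sin²θ), so v = −rω sinθ·[1 + r cosθ/√(L² − r² sin²θ)].
With r = 0.0622 m, L = 0.2206 m, θ = 127.4°: √(L² − r² sin²θ) = 0.21499 m.
v = −0.0622·118.6·0.79441·[1 + 0.0622·-0.60738/0.21499] = -4.8325 m/s.
|v| = 4.8325 m/s.

4.83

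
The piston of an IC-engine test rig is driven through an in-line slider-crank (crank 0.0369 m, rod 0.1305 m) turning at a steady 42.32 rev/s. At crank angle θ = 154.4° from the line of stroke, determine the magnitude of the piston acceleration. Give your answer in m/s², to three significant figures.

ω = 2π·42.3 = 265.9 rad/s
x(θ) = r cosθ + √(L² − r² sin²θ); with ω constant, a = ω²·d²x/dθ².
d²x/dθ² = −r cosθ − r²(cos2θ)/√u − r⁴ sin²2θ/(4u^{3/2}),  u = L² − r² sin²θ = 0.016776 m².
Substituting r = 0.0369 m, L = 0.1305 m, θ = 154.4°: d²x/dθ² = +0.026561 m.
a = ω²·d²x/dθ² = (265.9)²·(+0.026561) = +1878 m/s²;  |a| = 1878 m/s².

1880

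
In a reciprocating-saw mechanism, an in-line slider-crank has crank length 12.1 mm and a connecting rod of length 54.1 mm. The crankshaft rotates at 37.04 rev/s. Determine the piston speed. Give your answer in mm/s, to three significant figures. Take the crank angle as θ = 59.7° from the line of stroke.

2710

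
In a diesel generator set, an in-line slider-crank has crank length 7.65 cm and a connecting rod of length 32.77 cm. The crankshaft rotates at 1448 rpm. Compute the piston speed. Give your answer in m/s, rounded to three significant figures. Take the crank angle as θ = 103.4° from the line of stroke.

ω = 2π·1448/60 = 151.6 rad/s
For an in-line slider-crank, x = r cosθ + √(L² − r² sin²θ), so v = −rω sinθ·[1 + r cosθ/√(L² − r² sin²θ)].
With r = 0.0765 m, L = 0.3277 m, θ = 103.4°: √(L² − r² sin²θ) = 0.31914 m.
v = −0.0765·151.6·0.97278·[1 + 0.0765·-0.23175/0.31914] = -10.657 m/s.
|v| = 10.657 m/s.

10.7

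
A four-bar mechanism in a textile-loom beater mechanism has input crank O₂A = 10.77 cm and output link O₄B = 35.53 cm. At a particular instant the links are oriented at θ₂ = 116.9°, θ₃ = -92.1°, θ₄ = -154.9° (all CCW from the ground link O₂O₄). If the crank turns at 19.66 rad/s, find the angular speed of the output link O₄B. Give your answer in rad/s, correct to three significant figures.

3.25

ω₂ = 19.66 rad/s
Differentiating the loop-closure r₂e^{iθ₂}+r₃e^{iθ₃}=r₁+r₄e^{iθ₄} gives r₂ω₂e^{iθ₂}+r₃ω₃e^{iθ₃}=r₄ω₄e^{iθ₄}.
Eliminating the other unknown: ω₄ = r₂ω₂ sin(θ₂−θ₃) / [r₄ sin(θ₄−θ₃)].
Numerator sine = -0.48481; denominator sine = -0.88942.
Result = 0.1077·19.66·(-0.48481) / (0.3553·(-0.88942)) = +3.2484 rad/s; magnitude 3.2484 rad/s.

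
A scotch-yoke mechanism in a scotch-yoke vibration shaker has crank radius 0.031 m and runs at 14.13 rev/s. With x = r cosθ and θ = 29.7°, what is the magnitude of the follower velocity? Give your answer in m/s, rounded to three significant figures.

ω = 88.78 rad/s (from 14.13 rev/s).
x = r cosθ ⇒ ẋ = −rω sinθ.
|v| = rω|sinθ| = 0.031·88.78·|sin 29.7°| = 1.3636 m/s.

1.36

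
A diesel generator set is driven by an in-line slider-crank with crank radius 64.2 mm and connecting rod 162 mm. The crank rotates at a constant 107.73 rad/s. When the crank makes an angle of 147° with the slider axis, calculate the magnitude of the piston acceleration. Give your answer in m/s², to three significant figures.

491

ω = 107.7 rad/s
x(θ) = r cosθ + √(L² − r² sin²θ); with ω constant, a = ω²·d²x/dθ².
d²x/dθ² = −r cosθ − r²(cos2θ)/√u − r⁴ sin²2θ/(4u^{3/2}),  u = L² − r² sin²θ = 0.0250214 m².
Substituting r = 0.0642 m, L = 0.162 m, θ = 147°: d²x/dθ² = +0.042349 m.
a = ω²·d²x/dθ² = (107.7)²·(+0.042349) = +491.49 m/s²;  |a| = 491.49 m/s².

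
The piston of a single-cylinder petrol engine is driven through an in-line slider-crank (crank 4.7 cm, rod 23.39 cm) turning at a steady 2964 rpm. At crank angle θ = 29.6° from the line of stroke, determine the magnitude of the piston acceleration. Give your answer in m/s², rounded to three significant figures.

ω = 2π·2964/60 = 310.4 rad/s
x(θ) = r cosθ + √(L² − r² sin²θ); with ω constant, a = ω²·d²x/dθ².
d²x/dθ² = −r cosθ − r²(cos2θ)/√u − r⁴ sin²2θ/(4u^{3/2}),  u = L² − r² sin²θ = 0.0541703 m².
Substituting r = 0.047 m, L = 0.2339 m, θ = 29.6°: d²x/dθ² = -0.045797 m.
a = ω²·d²x/dθ² = (310.4)²·(-0.045797) = -4412.2 m/s²;  |a| = 4412.2 m/s².

4410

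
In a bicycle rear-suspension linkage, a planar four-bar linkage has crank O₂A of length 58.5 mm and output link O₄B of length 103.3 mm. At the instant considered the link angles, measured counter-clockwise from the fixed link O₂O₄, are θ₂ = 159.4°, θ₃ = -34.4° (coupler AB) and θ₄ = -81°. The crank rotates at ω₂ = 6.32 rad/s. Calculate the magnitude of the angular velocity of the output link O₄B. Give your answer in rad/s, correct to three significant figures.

ω₂ = 6.32 rad/s
Differentiating the loop-closure r₂e^{iθ₂}+r₃e^{iθ₃}=r₁+r₄e^{iθ₄} gives r₂ω₂e^{iθ₂}+r₃ω₃e^{iθ₃}=r₄ω₄e^{iθ₄}.
Eliminating the other unknown: ω₄ = r₂ω₂ sin(θ₂−θ₃) / [r₄ sin(θ₄−θ₃)].
Numerator sine = -0.23853; denominator sine = -0.72657.
Result = 0.0585·6.32·(-0.23853) / (0.1033·(-0.72657)) = +1.175 rad/s; magnitude 1.175 rad/s.

1.18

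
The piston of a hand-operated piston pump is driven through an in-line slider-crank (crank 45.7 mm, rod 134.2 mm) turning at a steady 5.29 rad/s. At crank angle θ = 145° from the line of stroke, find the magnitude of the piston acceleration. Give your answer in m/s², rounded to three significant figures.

0.884

ω = 5.29 rad/s
x(θ) = r cosθ + √(L² − r² sin²θ); with ω constant, a = ω²·d²x/dθ².
d²x/dθ² = −r cosθ − r²(cos2θ)/√u − r⁴ sin²2θ/(4u^{3/2}),  u = L² − r² sin²θ = 0.0173225 m².
Substituting r = 0.0457 m, L = 0.1342 m, θ = 145°: d²x/dθ² = +0.031586 m.
a = ω²·d²x/dθ² = (5.29)²·(+0.031586) = +0.8839 m/s²;  |a| = 0.8839 m/s².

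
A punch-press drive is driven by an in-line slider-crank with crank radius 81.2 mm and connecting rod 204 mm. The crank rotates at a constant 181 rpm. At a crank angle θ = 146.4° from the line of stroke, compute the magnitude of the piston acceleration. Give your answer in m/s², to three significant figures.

ω = 2π·181/60 = 18.95 rad/s
x(θ) = r cosθ + √(L² − r² sin²θ); with ω constant, a = ω²·d²x/dθ².
d²x/dθ² = −r cosθ − r²(cos2θ)/√u − r⁴ sin²2θ/(4u^{3/2}),  u = L² − r² sin²θ = 0.0395968 m².
Substituting r = 0.0812 m, L = 0.204 m, θ = 146.4°: d²x/dθ² = +0.053621 m.
a = ω²·d²x/dθ² = (18.95)²·(+0.053621) = +19.264 m/s²;  |a| = 19.264 m/s².

19.3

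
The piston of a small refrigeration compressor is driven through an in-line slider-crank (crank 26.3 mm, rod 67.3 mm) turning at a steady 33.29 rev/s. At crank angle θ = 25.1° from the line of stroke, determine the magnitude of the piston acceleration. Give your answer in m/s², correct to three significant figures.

ω = 2π·33.3 = 209.2 rad/s
x(θ) = r cosθ + √(L² − r² sin²θ); with ω constant, a = ω²·d²x/dθ².
d²x/dθ² = −r cosθ − r²(cos2θ)/√u − r⁴ sin²2θ/(4u^{3/2}),  u = L² − r² sin²θ = 0.00440482 m².
Substituting r = 0.0263 m, L = 0.0673 m, θ = 25.1°: d²x/dθ² = -0.030729 m.
a = ω²·d²x/dθ² = (209.2)²·(-0.030729) = -1344.4 m/s²;  |a| = 1344.4 m/s².

1340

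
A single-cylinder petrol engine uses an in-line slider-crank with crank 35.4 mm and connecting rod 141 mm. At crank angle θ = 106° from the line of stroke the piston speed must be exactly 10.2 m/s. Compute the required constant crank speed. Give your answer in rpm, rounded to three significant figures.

3080

For an in-line slider-crank, |v_piston| = rω|sinθ|·[1 + r cosθ/√(L² − r² sin²θ)].
With r = 0.0354 m, L = 0.141 m, θ = 106°: the bracketed kinematic factor |dx/dθ| = 0.031602 m.
ω = v/|dx/dθ| = 10.2/0.031602 = 322.76 rad/s.
N = 60ω/(2π) = 3082.2 rpm.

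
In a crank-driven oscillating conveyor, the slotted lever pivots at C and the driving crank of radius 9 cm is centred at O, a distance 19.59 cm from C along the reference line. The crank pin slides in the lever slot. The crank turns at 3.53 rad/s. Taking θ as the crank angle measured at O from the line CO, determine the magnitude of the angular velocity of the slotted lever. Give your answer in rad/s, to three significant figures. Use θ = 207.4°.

1.76

ω = 3.53 rad/s
Crank pin A relative to C: A = (d + r cosθ, r sinθ); lever angle φ = atan2(r sinθ, d + r cosθ).
Differentiating tanφ: φ̇ = rω(d cosθ + r)/(d² + r² + 2dr cosθ).
d² + r² + 2dr cosθ = |CA|² = 0.0151707 m²;  d cosθ + r = -0.083923 m.
|ω_lever| = |0.09·3.53·-0.083923| / 0.0151707 = 1.7575 rad/s.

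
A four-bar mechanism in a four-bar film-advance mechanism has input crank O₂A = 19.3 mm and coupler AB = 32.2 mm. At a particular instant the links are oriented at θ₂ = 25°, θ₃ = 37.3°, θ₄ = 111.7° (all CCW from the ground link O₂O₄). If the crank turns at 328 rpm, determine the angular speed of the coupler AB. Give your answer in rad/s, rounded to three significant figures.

ω₂ = 34.35 rad/s (from 328 rpm).
Differentiating the loop-closure r₂e^{iθ₂}+r₃e^{iθ₃}=r₁+r₄e^{iθ₄} gives r₂ω₂e^{iθ₂}+r₃ω₃e^{iθ₃}=r₄ω₄e^{iθ₄}.
Eliminating the other unknown: ω₃ = r₂ω₂ sin(θ₄−θ₂) / [r₃ sin(θ₃−θ₄)].
Numerator sine = +0.99834; denominator sine = -0.96316.
Result = 0.0193·34.35·(+0.99834) / (0.0322·(-0.96316)) = -21.339 rad/s; magnitude 21.339 rad/s.

21.3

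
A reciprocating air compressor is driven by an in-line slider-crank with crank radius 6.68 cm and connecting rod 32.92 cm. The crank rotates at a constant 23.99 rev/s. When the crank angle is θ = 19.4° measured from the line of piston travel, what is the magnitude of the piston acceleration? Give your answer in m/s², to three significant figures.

ω = 2π·24 = 150.7 rad/s
x(θ) = r cosθ + √(L² − r² sin²θ); with ω constant, a = ω²·d²x/dθ².
d²x/dθ² = −r cosθ − r²(cos2θ)/√u − r⁴ sin²2θ/(4u^{3/2}),  u = L² − r² sin²θ = 0.10788 m².
Substituting r = 0.0668 m, L = 0.3292 m, θ = 19.4°: d²x/dθ² = -0.07365 m.
a = ω²·d²x/dθ² = (150.7)²·(-0.07365) = -1673.4 m/s²;  |a| = 1673.4 m/s².

1670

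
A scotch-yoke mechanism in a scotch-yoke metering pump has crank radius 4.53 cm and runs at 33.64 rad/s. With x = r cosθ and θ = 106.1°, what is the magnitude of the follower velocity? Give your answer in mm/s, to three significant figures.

1460

ω = 33.64 rad/s
x = r cosθ ⇒ ẋ = −rω sinθ.
|v| = rω|sinθ| = 0.0453·33.64·|sin 106.1°| = 1.4641 m/s = 1464.1 mm/s.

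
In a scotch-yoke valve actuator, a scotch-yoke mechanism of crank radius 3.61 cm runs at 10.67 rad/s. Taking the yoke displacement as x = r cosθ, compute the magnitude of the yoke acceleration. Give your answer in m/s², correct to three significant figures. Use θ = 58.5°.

ω = 10.67 rad/s
x = r cosθ ⇒ ẍ = −rω² cosθ (ω constant).
|a| = rω²|cosθ| = 0.0361·(10.67)²·|cos 58.5°| = 2.1474 m/s².

2.15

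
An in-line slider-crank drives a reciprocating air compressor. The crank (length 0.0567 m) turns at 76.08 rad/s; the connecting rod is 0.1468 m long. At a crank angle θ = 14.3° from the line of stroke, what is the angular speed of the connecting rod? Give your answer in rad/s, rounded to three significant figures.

ω = 76.08 rad/s
The rod makes angle φ with the slider axis where L sinφ = r sinθ; differentiating, L cosφ·φ̇ = r ω cosθ.
L cosφ = √(L² − r² sin²θ) = 0.14613 m.
|ω_rod| = r ω |cosθ| / √(L² − r² sin²θ) = 0.0567·76.08·0.96902/0.14613 = 28.605 rad/s.

28.6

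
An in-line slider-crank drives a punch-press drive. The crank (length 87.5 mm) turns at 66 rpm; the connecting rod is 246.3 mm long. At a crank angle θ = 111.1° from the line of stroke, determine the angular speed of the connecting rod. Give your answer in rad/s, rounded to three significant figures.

0.937

ω = 6.912 rad/s (converted from 66 rpm).
The rod makes angle φ with the slider axis where L sinφ = r sinθ; differentiating, L cosφ·φ̇ = r ω cosθ.
L cosφ = √(L² − r² sin²θ) = 0.23238 m.
|ω_rod| = r ω |cosθ| / √(L² − r² sin²θ) = 0.0875·6.912·0.36000/0.23238 = 0.93688 rad/s.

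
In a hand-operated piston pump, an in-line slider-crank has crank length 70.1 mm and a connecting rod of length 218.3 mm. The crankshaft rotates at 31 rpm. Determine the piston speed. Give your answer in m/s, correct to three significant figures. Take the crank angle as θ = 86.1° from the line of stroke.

ω = 2π·31/60 = 3.246 rad/s
For an in-line slider-crank, x = r cosθ + √(L² − r² sin²θ), so v = −rω sinθ·[1 + r cosθ/√(L² − r² sin²θ)].
With r = 0.0701 m, L = 0.2183 m, θ = 86.1°: √(L² − r² sin²θ) = 0.20679 m.
v = −0.0701·3.246·0.99768·[1 + 0.0701·0.06802/0.20679] = -0.23227 m/s.
|v| = 0.23227 m/s.

0.232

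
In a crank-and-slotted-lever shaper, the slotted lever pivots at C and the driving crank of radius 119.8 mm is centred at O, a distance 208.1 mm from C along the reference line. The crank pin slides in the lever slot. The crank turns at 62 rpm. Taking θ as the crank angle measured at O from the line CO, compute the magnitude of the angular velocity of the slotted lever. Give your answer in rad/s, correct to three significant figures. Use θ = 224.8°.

ω = 6.493 rad/s (from 62 rpm).
Crank pin A relative to C: A = (d + r cosθ, r sinθ); lever angle φ = atan2(r sinθ, d + r cosθ).
Differentiating tanφ: φ̇ = rω(d cosθ + r)/(d² + r² + 2dr cosθ).
d² + r² + 2dr cosθ = |CA|² = 0.0222779 m²;  d cosθ + r = -0.027862 m.
|ω_lever| = |0.1198·6.493·-0.027862| / 0.0222779 = 0.97277 rad/s.

0.973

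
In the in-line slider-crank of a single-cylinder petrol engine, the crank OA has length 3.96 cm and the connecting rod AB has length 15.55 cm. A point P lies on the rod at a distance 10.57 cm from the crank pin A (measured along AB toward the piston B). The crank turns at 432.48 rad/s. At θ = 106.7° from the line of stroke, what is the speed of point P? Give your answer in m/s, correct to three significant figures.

ω = 432.5 rad/s.  Crank-pin speed |V_A| = rω = 17.126 m/s, perpendicular to OA.
Rod angle: sinφ = −(r/L) sinθ ⇒ φ = -14.118°; ω_rod = −rω cosθ/√(L²−r²sin²θ) = +32.635 rad/s.
V_P = V_A + ω_rod × AP, with AP = 0.1057 m along the rod.
Components: V_Px = −rω sinθ − a·ω_rod·sinφ = -15.562 m/s;  V_Py = rω cosθ + a·ω_rod·cosφ = -1.5761 m/s.
|V_P| = √(V_Px² + V_Py²) = 15.642 m/s.

15.6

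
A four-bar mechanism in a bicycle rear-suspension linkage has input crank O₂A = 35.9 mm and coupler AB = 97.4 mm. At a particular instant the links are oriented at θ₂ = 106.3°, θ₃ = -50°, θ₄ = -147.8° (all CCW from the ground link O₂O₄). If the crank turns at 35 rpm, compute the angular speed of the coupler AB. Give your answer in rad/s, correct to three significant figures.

ω₂ = 3.665 rad/s (from 35 rpm).
Differentiating the loop-closure r₂e^{iθ₂}+r₃e^{iθ₃}=r₁+r₄e^{iθ₄} gives r₂ω₂e^{iθ₂}+r₃ω₃e^{iθ₃}=r₄ω₄e^{iθ₄}.
Eliminating the other unknown: ω₃ = r₂ω₂ sin(θ₄−θ₂) / [r₃ sin(θ₃−θ₄)].
Numerator sine = +0.96174; denominator sine = +0.99075.
Result = 0.0359·3.665·(+0.96174) / (0.0974·(+0.99075)) = +1.3114 rad/s; magnitude 1.3114 rad/s.

1.31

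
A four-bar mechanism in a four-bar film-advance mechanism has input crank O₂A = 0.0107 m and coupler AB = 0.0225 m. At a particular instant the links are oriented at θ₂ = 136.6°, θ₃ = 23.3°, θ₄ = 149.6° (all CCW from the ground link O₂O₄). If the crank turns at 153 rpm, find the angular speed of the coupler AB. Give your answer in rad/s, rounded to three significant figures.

2.13

ω₂ = 16.02 rad/s (from 153 rpm).
Differentiating the loop-closure r₂e^{iθ₂}+r₃e^{iθ₃}=r₁+r₄e^{iθ₄} gives r₂ω₂e^{iθ₂}+r₃ω₃e^{iθ₃}=r₄ω₄e^{iθ₄}.
Eliminating the other unknown: ω₃ = r₂ω₂ sin(θ₄−θ₂) / [r₃ sin(θ₃−θ₄)].
Numerator sine = +0.22495; denominator sine = -0.80593.
Result = 0.0107·16.02·(+0.22495) / (0.0225·(-0.80593)) = -2.1267 rad/s; magnitude 2.1267 rad/s.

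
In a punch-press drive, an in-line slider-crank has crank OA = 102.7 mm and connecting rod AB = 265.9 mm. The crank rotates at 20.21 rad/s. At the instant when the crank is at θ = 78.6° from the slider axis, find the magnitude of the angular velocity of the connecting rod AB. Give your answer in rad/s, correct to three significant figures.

ω = 20.21 rad/s
The rod makes angle φ with the slider axis where L sinφ = r sinθ; differentiating, L cosφ·φ̇ = r ω cosθ.
L cosφ = √(L² − r² sin²θ) = 0.2461 m.
|ω_rod| = r ω |cosθ| / √(L² − r² sin²θ) = 0.1027·20.21·0.19766/0.2461 = 1.667 rad/s.

1.67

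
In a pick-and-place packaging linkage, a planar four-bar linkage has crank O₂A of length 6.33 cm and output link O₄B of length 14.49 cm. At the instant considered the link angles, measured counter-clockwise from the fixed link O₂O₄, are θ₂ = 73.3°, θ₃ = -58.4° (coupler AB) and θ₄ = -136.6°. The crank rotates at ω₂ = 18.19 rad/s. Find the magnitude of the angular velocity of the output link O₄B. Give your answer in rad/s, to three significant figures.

6.06

ω₂ = 18.19 rad/s
Differentiating the loop-closure r₂e^{iθ₂}+r₃e^{iθ₃}=r₁+r₄e^{iθ₄} gives r₂ω₂e^{iθ₂}+r₃ω₃e^{iθ₃}=r₄ω₄e^{iθ₄}.
Eliminating the other unknown: ω₄ = r₂ω₂ sin(θ₂−θ₃) / [r₄ sin(θ₄−θ₃)].
Numerator sine = +0.74664; denominator sine = -0.97887.
Result = 0.0633·18.19·(+0.74664) / (0.1449·(-0.97887)) = -6.0611 rad/s; magnitude 6.0611 rad/s.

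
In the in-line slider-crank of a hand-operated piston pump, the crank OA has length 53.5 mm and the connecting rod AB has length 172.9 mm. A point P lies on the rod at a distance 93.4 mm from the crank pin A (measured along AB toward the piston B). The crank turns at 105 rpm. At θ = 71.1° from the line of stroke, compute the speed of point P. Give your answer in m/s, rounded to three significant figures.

0.595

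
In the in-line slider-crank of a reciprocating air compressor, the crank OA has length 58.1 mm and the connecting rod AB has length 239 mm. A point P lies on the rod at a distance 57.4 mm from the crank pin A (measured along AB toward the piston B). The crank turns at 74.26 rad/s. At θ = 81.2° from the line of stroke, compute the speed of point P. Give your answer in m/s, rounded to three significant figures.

4.33

ω = 74.26 rad/s.  Crank-pin speed |V_A| = rω = 4.3145 m/s, perpendicular to OA.
Rod angle: sinφ = −(r/L) sinθ ⇒ φ = -13.900°; ω_rod = −rω cosθ/√(L²−r²sin²θ) = -2.8451 rad/s.
V_P = V_A + ω_rod × AP, with AP = 0.0574 m along the rod.
Components: V_Px = −rω sinθ − a·ω_rod·sinφ = -4.3029 m/s;  V_Py = rω cosθ + a·ω_rod·cosφ = +0.50153 m/s.
|V_P| = √(V_Px² + V_Py²) = 4.3321 m/s.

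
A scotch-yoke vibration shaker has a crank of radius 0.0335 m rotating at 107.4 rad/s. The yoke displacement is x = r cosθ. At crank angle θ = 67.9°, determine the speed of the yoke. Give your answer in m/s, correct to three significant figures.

3.33

ω = 107.4 rad/s
x = r cosθ ⇒ ẋ = −rω sinθ.
|v| = rω|sinθ| = 0.0335·107.4·|sin 67.9°| = 3.3336 m/s.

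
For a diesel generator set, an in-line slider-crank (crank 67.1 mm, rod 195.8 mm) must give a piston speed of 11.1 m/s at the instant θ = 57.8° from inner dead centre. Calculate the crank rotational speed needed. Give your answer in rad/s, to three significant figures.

164

For an in-line slider-crank, |v_piston| = rω|sinθ|·[1 + r cosθ/√(L² − r² sin²θ)].
With r = 0.0671 m, L = 0.1958 m, θ = 57.8°: the bracketed kinematic factor |dx/dθ| = 0.067614 m.
ω = v/|dx/dθ| = 11.1/0.067614 = 164.17 rad/s.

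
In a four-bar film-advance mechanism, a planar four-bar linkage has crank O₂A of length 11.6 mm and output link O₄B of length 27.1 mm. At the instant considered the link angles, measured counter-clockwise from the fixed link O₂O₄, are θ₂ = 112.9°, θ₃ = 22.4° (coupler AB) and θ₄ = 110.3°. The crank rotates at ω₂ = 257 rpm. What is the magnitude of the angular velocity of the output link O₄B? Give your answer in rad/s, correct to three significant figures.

11.5

ω₂ = 26.91 rad/s (from 257 rpm).
Differentiating the loop-closure r₂e^{iθ₂}+r₃e^{iθ₃}=r₁+r₄e^{iθ₄} gives r₂ω₂e^{iθ₂}+r₃ω₃e^{iθ₃}=r₄ω₄e^{iθ₄}.
Eliminating the other unknown: ω₄ = r₂ω₂ sin(θ₂−θ₃) / [r₄ sin(θ₄−θ₃)].
Numerator sine = +0.99996; denominator sine = +0.99933.
Result = 0.0116·26.91·(+0.99996) / (0.0271·(+0.99933)) = +11.527 rad/s; magnitude 11.527 rad/s.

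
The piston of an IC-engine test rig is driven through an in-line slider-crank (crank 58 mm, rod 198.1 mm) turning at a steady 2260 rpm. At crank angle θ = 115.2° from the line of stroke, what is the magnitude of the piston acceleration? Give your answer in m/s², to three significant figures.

2000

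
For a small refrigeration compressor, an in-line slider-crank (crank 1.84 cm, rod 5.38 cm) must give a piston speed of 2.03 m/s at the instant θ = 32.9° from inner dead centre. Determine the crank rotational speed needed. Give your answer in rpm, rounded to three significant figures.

1500

For an in-line slider-crank, |v_piston| = rω|sinθ|·[1 + r cosθ/√(L² − r² sin²θ)].
With r = 0.0184 m, L = 0.0538 m, θ = 32.9°: the bracketed kinematic factor |dx/dθ| = 0.012915 m.
ω = v/|dx/dθ| = 2.03/0.012915 = 157.18 rad/s.
N = 60ω/(2π) = 1500.9 rpm.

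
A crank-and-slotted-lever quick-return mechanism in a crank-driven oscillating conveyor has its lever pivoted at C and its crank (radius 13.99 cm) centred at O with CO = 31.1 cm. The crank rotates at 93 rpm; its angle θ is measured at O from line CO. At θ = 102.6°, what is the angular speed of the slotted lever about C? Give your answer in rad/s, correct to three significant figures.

ω = 9.739 rad/s (from 93 rpm).
Crank pin A relative to C: A = (d + r cosθ, r sinθ); lever angle φ = atan2(r sinθ, d + r cosθ).
Differentiating tanφ: φ̇ = rω(d cosθ + r)/(d² + r² + 2dr cosθ).
d² + r² + 2dr cosθ = |CA|² = 0.0973107 m²;  d cosθ + r = +0.072057 m.
|ω_lever| = |0.1399·9.739·+0.072057| / 0.0973107 = 1.0089 rad/s.

1.01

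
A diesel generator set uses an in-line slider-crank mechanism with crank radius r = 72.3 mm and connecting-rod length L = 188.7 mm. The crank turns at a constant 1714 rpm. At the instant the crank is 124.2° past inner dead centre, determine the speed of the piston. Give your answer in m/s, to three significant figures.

ω = 2π·1714/60 = 179.5 rad/s
For an in-line slider-crank, x = r cosθ + √(L² − r² sin²θ), so v = −rω sinθ·[1 + r cosθ/√(L² − r² sin²θ)].
With r = 0.0723 m, L = 0.1887 m, θ = 124.2°: √(L² − r² sin²θ) = 0.17897 m.
v = −0.0723·179.5·0.82708·[1 + 0.0723·-0.56208/0.17897] = -8.296 m/s.
|v| = 8.296 m/s.

8.30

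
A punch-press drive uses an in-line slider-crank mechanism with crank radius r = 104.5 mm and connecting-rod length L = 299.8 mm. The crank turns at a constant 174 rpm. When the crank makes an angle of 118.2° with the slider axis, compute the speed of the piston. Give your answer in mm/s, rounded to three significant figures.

ω = 2π·174/60 = 18.22 rad/s
For an in-line slider-crank, x = r cosθ + √(L² − r² sin²θ), so v = −rω sinθ·[1 + r cosθ/√(L² − r² sin²θ)].
With r = 0.1045 m, L = 0.2998 m, θ = 118.2°: √(L² − r² sin²θ) = 0.2853 m.
v = −0.1045·18.22·0.88130·[1 + 0.1045·-0.47255/0.2853] = -1.3877 m/s.
|v| = 1.3877 m/s = 1387.7 mm/s.

1390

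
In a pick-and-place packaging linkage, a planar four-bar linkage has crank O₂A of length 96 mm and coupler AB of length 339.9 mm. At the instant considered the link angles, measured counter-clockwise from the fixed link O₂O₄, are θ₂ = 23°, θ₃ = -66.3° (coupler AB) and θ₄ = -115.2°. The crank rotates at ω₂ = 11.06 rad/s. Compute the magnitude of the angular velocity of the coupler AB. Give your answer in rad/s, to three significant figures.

2.76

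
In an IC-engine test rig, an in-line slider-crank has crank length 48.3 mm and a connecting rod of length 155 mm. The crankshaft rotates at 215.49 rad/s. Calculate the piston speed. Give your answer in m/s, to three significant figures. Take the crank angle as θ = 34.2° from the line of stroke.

7.38

ω = 215.5 rad/s
For an in-line slider-crank, x = r cosθ + √(L² − r² sin²θ), so v = −rω sinθ·[1 + r cosθ/√(L² − r² sin²θ)].
With r = 0.0483 m, L = 0.155 m, θ = 34.2°: √(L² − r² sin²θ) = 0.1526 m.
v = −0.0483·215.5·0.56208·[1 + 0.0483·0.82708/0.1526] = -7.3817 m/s.
|v| = 7.3817 m/s.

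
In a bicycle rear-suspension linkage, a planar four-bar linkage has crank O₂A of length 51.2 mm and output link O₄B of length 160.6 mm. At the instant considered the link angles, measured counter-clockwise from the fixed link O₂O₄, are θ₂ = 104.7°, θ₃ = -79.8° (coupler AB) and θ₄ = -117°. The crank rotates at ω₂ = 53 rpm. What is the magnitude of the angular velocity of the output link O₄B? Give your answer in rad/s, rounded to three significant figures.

0.230

ω₂ = 5.55 rad/s (from 53 rpm).
Differentiating the loop-closure r₂e^{iθ₂}+r₃e^{iθ₃}=r₁+r₄e^{iθ₄} gives r₂ω₂e^{iθ₂}+r₃ω₃e^{iθ₃}=r₄ω₄e^{iθ₄}.
Eliminating the other unknown: ω₄ = r₂ω₂ sin(θ₂−θ₃) / [r₄ sin(θ₄−θ₃)].
Numerator sine = -0.07846; denominator sine = -0.60460.
Result = 0.0512·5.55·(-0.07846) / (0.1606·(-0.60460)) = +0.22962 rad/s; magnitude 0.22962 rad/s.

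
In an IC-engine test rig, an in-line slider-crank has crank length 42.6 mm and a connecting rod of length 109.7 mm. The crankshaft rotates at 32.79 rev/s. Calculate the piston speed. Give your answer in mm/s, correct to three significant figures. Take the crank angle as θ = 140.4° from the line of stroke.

3870

ω = 2π·32.8 = 206 rad/s
For an in-line slider-crank, x = r cosθ + √(L² − r² sin²θ), so v = −rω sinθ·[1 + r cosθ/√(L² − r² sin²θ)].
With r = 0.0426 m, L = 0.1097 m, θ = 140.4°: √(L² − r² sin²θ) = 0.10629 m.
v = −0.0426·206·0.63742·[1 + 0.0426·-0.77051/0.10629] = -3.8668 m/s.
|v| = 3.8668 m/s = 3866.8 mm/s.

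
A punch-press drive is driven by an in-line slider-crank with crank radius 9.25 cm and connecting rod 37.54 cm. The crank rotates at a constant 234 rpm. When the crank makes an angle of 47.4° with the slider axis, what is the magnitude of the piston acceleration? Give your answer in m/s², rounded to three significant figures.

36.6

ω = 2π·234/60 = 24.5 rad/s
x(θ) = r cosθ + √(L² − r² sin²θ); with ω constant, a = ω²·d²x/dθ².
d²x/dθ² = −r cosθ − r²(cos2θ)/√u − r⁴ sin²2θ/(4u^{3/2}),  u = L² − r² sin²θ = 0.136289 m².
Substituting r = 0.0925 m, L = 0.3754 m, θ = 47.4°: d²x/dθ² = -0.061033 m.
a = ω²·d²x/dθ² = (24.5)²·(-0.061033) = -36.648 m/s²;  |a| = 36.648 m/s².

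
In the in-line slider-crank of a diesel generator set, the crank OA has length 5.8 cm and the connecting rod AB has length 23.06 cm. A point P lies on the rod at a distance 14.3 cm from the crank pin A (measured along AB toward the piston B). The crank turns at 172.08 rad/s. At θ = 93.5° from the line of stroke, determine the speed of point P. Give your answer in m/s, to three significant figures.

9.87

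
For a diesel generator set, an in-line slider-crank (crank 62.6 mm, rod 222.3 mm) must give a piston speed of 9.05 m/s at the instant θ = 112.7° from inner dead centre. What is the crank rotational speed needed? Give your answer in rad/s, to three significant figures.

For an in-line slider-crank, |v_piston| = rω|sinθ|·[1 + r cosθ/√(L² − r² sin²θ)].
With r = 0.0626 m, L = 0.2223 m, θ = 112.7°: the bracketed kinematic factor |dx/dθ| = 0.051252 m.
ω = v/|dx/dθ| = 9.05/0.051252 = 176.58 rad/s.

177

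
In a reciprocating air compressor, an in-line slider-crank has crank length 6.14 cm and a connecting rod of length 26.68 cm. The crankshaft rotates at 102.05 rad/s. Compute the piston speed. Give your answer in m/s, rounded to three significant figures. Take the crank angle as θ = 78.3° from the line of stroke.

6.43

ω = 102 rad/s
For an in-line slider-crank, x = r cosθ + √(L² − r² sin²θ), so v = −rω sinθ·[1 + r cosθ/√(L² − r² sin²θ)].
With r = 0.0614 m, L = 0.2668 m, θ = 78.3°: √(L² − r² sin²θ) = 0.25994 m.
v = −0.0614·102·0.97922·[1 + 0.0614·0.20279/0.25994] = -6.4296 m/s.
|v| = 6.4296 m/s.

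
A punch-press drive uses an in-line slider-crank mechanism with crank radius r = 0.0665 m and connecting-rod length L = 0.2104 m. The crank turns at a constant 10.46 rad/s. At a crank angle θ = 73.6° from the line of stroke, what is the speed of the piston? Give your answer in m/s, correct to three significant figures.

ω = 10.46 rad/s
For an in-line slider-crank, x = r cosθ + √(L² − r² sin²θ), so v = −rω sinθ·[1 + r cosθ/√(L² − r² sin²θ)].
With r = 0.0665 m, L = 0.2104 m, θ = 73.6°: √(L² − r² sin²θ) = 0.2005 m.
v = −0.0665·10.46·0.95931·[1 + 0.0665·0.28234/0.2005] = -0.72978 m/s.
|v| = 0.72978 m/s.

0.730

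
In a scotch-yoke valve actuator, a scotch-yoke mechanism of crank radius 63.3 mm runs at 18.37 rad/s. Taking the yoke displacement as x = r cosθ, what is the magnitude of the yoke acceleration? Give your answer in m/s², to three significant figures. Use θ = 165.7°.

ω = 18.37 rad/s
x = r cosθ ⇒ ẍ = −rω² cosθ (ω constant).
|a| = rω²|cosθ| = 0.0633·(18.37)²·|cos 165.7°| = 20.699 m/s².

20.7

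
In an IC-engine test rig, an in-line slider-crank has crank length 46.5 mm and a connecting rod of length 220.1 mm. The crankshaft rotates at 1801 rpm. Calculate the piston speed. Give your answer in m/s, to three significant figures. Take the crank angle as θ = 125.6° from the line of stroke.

6.24

ω = 2π·1801/60 = 188.6 rad/s
For an in-line slider-crank, x = r cosθ + √(L² − r² sin²θ), so v = −rω sinθ·[1 + r cosθ/√(L² − r² sin²θ)].
With r = 0.0465 m, L = 0.2201 m, θ = 125.6°: √(L² − r² sin²θ) = 0.21683 m.
v = −0.0465·188.6·0.81310·[1 + 0.0465·-0.58212/0.21683] = -6.2406 m/s.
|v| = 6.2406 m/s.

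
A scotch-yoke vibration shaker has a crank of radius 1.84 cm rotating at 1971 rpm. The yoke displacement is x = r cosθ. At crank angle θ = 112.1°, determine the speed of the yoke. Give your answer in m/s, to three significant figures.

3.52

ω = 206.4 rad/s (from 1971 rpm).
x = r cosθ ⇒ ẋ = −rω sinθ.
|v| = rω|sinθ| = 0.0184·206.4·|sin 112.1°| = 3.5188 m/s.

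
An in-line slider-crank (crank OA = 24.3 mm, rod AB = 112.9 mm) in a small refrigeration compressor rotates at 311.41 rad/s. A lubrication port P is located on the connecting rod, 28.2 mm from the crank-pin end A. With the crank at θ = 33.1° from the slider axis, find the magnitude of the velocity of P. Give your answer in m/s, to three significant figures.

6.42

ω = 311.4 rad/s.  Crank-pin speed |V_A| = rω = 7.5673 m/s, perpendicular to OA.
Rod angle: sinφ = −(r/L) sinθ ⇒ φ = -6.750°; ω_rod = −rω cosθ/√(L²−r²sin²θ) = -56.541 rad/s.
V_P = V_A + ω_rod × AP, with AP = 0.0282 m along the rod.
Components: V_Px = −rω sinθ − a·ω_rod·sinφ = -4.3199 m/s;  V_Py = rω cosθ + a·ω_rod·cosφ = +4.7558 m/s.
|V_P| = √(V_Px² + V_Py²) = 6.4249 m/s.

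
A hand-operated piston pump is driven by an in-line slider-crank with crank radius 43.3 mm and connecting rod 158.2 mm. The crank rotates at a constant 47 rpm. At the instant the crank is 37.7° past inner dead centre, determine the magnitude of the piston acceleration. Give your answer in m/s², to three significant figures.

ω = 2π·47/60 = 4.922 rad/s
x(θ) = r cosθ + √(L² − r² sin²θ); with ω constant, a = ω²·d²x/dθ².
d²x/dθ² = −r cosθ − r²(cos2θ)/√u − r⁴ sin²2θ/(4u^{3/2}),  u = L² − r² sin²θ = 0.0243261 m².
Substituting r = 0.0433 m, L = 0.1582 m, θ = 37.7°: d²x/dθ² = -0.037507 m.
a = ω²·d²x/dθ² = (4.922)²·(-0.037507) = -0.90858 m/s²;  |a| = 0.90858 m/s².

0.909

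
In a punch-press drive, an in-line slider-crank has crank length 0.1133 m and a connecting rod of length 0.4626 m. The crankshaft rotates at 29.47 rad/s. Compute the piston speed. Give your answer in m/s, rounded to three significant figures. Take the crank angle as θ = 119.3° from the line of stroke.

ω = 29.47 rad/s
For an in-line slider-crank, x = r cosθ + √(L² − r² sin²θ), so v = −rω sinθ·[1 + r cosθ/√(L² − r² sin²θ)].
With r = 0.1133 m, L = 0.4626 m, θ = 119.3°: √(L² − r² sin²θ) = 0.45193 m.
v = −0.1133·29.47·0.87207·[1 + 0.1133·-0.48938/0.45193] = -2.5545 m/s.
|v| = 2.5545 m/s.

2.55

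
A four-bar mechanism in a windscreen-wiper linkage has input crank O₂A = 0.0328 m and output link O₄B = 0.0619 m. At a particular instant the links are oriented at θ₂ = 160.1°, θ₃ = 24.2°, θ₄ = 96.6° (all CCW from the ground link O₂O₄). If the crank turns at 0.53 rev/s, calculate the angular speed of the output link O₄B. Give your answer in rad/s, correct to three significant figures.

ω₂ = 3.33 rad/s (from 0.53 rev/s).
Differentiating the loop-closure r₂e^{iθ₂}+r₃e^{iθ₃}=r₁+r₄e^{iθ₄} gives r₂ω₂e^{iθ₂}+r₃ω₃e^{iθ₃}=r₄ω₄e^{iθ₄}.
Eliminating the other unknown: ω₄ = r₂ω₂ sin(θ₂−θ₃) / [r₄ sin(θ₄−θ₃)].
Numerator sine = +0.69591; denominator sine = +0.95319.
Result = 0.0328·3.33·(+0.69591) / (0.0619·(+0.95319)) = +1.2883 rad/s; magnitude 1.2883 rad/s.

1.29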